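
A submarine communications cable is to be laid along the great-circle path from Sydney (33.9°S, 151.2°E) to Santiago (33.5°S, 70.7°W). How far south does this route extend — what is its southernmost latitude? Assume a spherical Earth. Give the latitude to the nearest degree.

The great circle lies in the plane with unit normal n̂ = (p₁ × p₂)/|p₁ × p₂|.
Here n̂_z ≈ +0.472; the vertex latitude is φ_max = arccos|n̂_z| ≈ 61.8°.
Check via Clairaut: cos φ_max = |cos φ₁| · sin C = cos(33.9°)·sin(145.3°) ≈ 0.472, again giving ≈ 61.8°.

≈ 62°S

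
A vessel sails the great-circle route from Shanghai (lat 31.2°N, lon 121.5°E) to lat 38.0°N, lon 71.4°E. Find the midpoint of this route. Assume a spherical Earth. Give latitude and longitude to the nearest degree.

Write both endpoints as unit vectors p₁, p₂ with components (cos φ cos λ, cos φ sin λ, sin φ).
The central angle between the endpoints is δ = arccos(p₁·p₂) ≈ 0.721 rad (41.3°).
Interpolate at f = 1/2 with slerp weights a = sin((1−f)δ)/sin δ ≈ 0.534, b = sin(fδ)/sin δ ≈ 0.534.
p = a·p₁ + b·p₂ ≈ (-0.105, 0.789, 0.606); φ = arcsin(p_z) ≈ 37.28°, λ = atan2(p_y, p_x) ≈ 97.55°.

≈ lat 37°N, lon 98°E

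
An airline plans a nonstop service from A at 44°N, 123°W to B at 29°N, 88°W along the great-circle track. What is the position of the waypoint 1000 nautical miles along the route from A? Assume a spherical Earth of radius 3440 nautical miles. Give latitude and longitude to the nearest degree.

From cos δ = sin φ₁ sin φ₂ + cos φ₁ cos φ₂ cos Δλ, the central angle is δ ≈ 0.551 rad (31.6°). The total great-circle distance is δ·R ≈ 0.551 × 3440 ≈ 1894 nmi, so the target fraction is f = 1000/1894 ≈ 0.528.
Interpolate at f ≈ 0.528 with slerp weights a = sin((1−f)δ)/sin δ ≈ 0.491, b = sin(fδ)/sin δ ≈ 0.548.
p = a·p₁ + b·p₂ ≈ (-0.176, -0.775, 0.607); φ = arcsin(p_z) ≈ 37.36°, λ = atan2(p_y, p_x) ≈ -102.78°.

≈ 37°N, 103°W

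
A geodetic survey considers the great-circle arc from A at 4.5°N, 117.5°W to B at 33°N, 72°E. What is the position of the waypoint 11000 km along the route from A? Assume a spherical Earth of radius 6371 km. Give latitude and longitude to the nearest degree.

Convert each endpoint to a unit vector on the sphere (x = cos φ cos λ, y = cos φ sin λ, z = sin φ).
The central angle between the endpoints is δ = arccos(p₁·p₂) ≈ 2.468 rad (141.4°). The total great-circle distance is δ·R ≈ 2.468 × 6371 ≈ 15727 km, so the target fraction is f = 11000/15727 ≈ 0.699.
Interpolate at f ≈ 0.699 with slerp weights a = sin((1−f)δ)/sin δ ≈ 1.084, b = sin(fδ)/sin δ ≈ 1.585.
p = a·p₁ + b·p₂ ≈ (-0.088, 0.306, 0.948); φ = arcsin(p_z) ≈ 71.46°, λ = atan2(p_y, p_x) ≈ 106.11°.

≈ 71°N, 106°E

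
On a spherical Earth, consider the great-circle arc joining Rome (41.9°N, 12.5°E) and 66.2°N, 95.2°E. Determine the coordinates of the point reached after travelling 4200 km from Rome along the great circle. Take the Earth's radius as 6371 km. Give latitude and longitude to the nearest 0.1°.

≈ 66.3°N, 65.8°E

Convert each endpoint to a unit vector on the sphere (x = cos φ cos λ, y = cos φ sin λ, z = sin φ).
The central angle between the endpoints is δ = arccos(p₁·p₂) ≈ 0.864 rad (49.5°). The total great-circle distance is δ·R ≈ 0.864 × 6371 ≈ 5506 km, so the target fraction is f = 4200/5506 ≈ 0.763.
Interpolate at f ≈ 0.763 with slerp weights a = sin((1−f)δ)/sin δ ≈ 0.268, b = sin(fδ)/sin δ ≈ 0.805.
p = a·p₁ + b·p₂ ≈ (0.165, 0.367, 0.916); φ = arcsin(p_z) ≈ 66.29°, λ = atan2(p_y, p_x) ≈ 65.77°.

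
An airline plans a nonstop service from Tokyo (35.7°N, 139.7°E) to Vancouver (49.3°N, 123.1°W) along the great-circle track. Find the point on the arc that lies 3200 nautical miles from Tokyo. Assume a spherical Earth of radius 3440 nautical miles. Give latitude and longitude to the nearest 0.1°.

The haversine formula gives a central angle δ ≈ 1.185 rad (67.9°) between the endpoints. The total great-circle distance is δ·R ≈ 1.185 × 3440 ≈ 4077 nmi, so the target fraction is f = 3200/4077 ≈ 0.785.
Interpolate at f ≈ 0.785 with slerp weights a = sin((1−f)δ)/sin δ ≈ 0.272, b = sin(fδ)/sin δ ≈ 0.865.
p = a·p₁ + b·p₂ ≈ (-0.477, -0.330, 0.815); φ = arcsin(p_z) ≈ 54.57°, λ = atan2(p_y, p_x) ≈ -145.34°.

≈ (54.6°N, 145.3°W)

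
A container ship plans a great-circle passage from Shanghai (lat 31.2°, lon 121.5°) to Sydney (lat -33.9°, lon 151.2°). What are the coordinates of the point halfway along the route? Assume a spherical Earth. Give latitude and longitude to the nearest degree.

Convert each endpoint to a unit vector on the sphere (x = cos φ cos λ, y = cos φ sin λ, z = sin φ).
The central angle between the endpoints is δ = arccos(p₁·p₂) ≈ 1.237 rad (70.9°).
Interpolate at f = 1/2 with slerp weights a = sin((1−f)δ)/sin δ ≈ 0.614, b = sin(fδ)/sin δ ≈ 0.614.
p = a·p₁ + b·p₂ ≈ (-0.721, 0.693, -0.024); φ = arcsin(p_z) ≈ -1.40°, λ = atan2(p_y, p_x) ≈ 136.12°.

≈ lat -1°, lon 136°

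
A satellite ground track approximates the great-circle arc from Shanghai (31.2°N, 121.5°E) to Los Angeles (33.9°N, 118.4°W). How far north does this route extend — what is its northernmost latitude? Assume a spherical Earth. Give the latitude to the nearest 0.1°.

The great circle lies in the plane with unit normal n̂ = (p₁ × p₂)/|p₁ × p₂|.
Here n̂_z ≈ +0.616; the vertex latitude is φ_max = arccos|n̂_z| ≈ 52.0°.

≈ 52.0°N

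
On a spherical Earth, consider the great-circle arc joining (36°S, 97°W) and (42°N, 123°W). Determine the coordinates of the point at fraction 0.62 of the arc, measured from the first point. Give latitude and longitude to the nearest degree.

≈ (13°N, 112°W)

From cos δ = sin φ₁ sin φ₂ + cos φ₁ cos φ₂ cos Δλ, the central angle is δ ≈ 1.423 rad (81.5°).
Interpolate at f = 0.62 with slerp weights a = sin((1−f)δ)/sin δ ≈ 0.520, b = sin(fδ)/sin δ ≈ 0.781.
p = a·p₁ + b·p₂ ≈ (-0.367, -0.905, 0.216); φ = arcsin(p_z) ≈ 12.50°, λ = atan2(p_y, p_x) ≈ -112.10°.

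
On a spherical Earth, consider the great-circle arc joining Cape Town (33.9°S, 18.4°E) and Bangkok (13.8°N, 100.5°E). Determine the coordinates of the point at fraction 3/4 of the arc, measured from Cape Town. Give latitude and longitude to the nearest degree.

≈ 0°N, 82°E

Convert each endpoint to a unit vector on the sphere (x = cos φ cos λ, y = cos φ sin λ, z = sin φ).
The central angle between the endpoints is δ = arccos(p₁·p₂) ≈ 1.593 rad (91.3°).
Interpolate at f = 3/4 with slerp weights a = sin((1−f)δ)/sin δ ≈ 0.388, b = sin(fδ)/sin δ ≈ 0.930.
p = a·p₁ + b·p₂ ≈ (0.141, 0.990, 0.006); φ = arcsin(p_z) ≈ 0.32°, λ = atan2(p_y, p_x) ≈ 81.90°.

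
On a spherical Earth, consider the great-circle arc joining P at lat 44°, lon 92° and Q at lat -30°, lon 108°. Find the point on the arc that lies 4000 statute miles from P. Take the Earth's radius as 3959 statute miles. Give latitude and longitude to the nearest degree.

≈ lat -13°, lon 104°

Convert each endpoint to a unit vector on the sphere (x = cos φ cos λ, y = cos φ sin λ, z = sin φ).
The central angle between the endpoints is δ = arccos(p₁·p₂) ≈ 1.317 rad (75.4°). The total great-circle distance is δ·R ≈ 1.317 × 3959 ≈ 5212 mi, so the target fraction is f = 4000/5212 ≈ 0.767.
Interpolate at f ≈ 0.767 with slerp weights a = sin((1−f)δ)/sin δ ≈ 0.311, b = sin(fδ)/sin δ ≈ 0.875.
p = a·p₁ + b·p₂ ≈ (-0.242, 0.945, -0.221); φ = arcsin(p_z) ≈ -12.78°, λ = atan2(p_y, p_x) ≈ 104.37°.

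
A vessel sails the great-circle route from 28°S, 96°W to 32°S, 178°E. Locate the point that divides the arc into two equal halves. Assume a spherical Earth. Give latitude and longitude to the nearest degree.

Convert each endpoint to a unit vector on the sphere (x = cos φ cos λ, y = cos φ sin λ, z = sin φ).
The central angle between the endpoints is δ = arccos(p₁·p₂) ≈ 1.265 rad (72.5°).
Interpolate at f = 1/2 with slerp weights a = sin((1−f)δ)/sin δ ≈ 0.620, b = sin(fδ)/sin δ ≈ 0.620.
p = a·p₁ + b·p₂ ≈ (-0.583, -0.526, -0.620); φ = arcsin(p_z) ≈ -38.28°, λ = atan2(p_y, p_x) ≈ -137.92°.

≈ 38°S, 138°W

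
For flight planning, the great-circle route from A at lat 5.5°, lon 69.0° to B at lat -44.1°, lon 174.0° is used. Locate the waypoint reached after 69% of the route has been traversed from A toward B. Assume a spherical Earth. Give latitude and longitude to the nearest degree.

Convert each endpoint to a unit vector on the sphere (x = cos φ cos λ, y = cos φ sin λ, z = sin φ).
The central angle between the endpoints is δ = arccos(p₁·p₂) ≈ 1.825 rad (104.6°).
Interpolate at f = 0.69 with slerp weights a = sin((1−f)δ)/sin δ ≈ 0.554, b = sin(fδ)/sin δ ≈ 0.984.
p = a·p₁ + b·p₂ ≈ (-0.505, 0.589, -0.631); φ = arcsin(p_z) ≈ -39.15°, λ = atan2(p_y, p_x) ≈ 130.62°.

≈ lat -39°, lon 131°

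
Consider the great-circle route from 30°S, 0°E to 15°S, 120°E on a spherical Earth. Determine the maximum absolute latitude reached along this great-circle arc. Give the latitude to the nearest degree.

≈ 41°S

The great circle lies in the plane with unit normal n̂ = (p₁ × p₂)/|p₁ × p₂|.
Here n̂_z ≈ +0.757; the vertex latitude is φ_max = arccos|n̂_z| ≈ 40.8°.
Check via Clairaut: cos φ_max = |cos φ₁| · sin C = cos(30.0°)·sin(119.1°) ≈ 0.757, again giving ≈ 40.8°.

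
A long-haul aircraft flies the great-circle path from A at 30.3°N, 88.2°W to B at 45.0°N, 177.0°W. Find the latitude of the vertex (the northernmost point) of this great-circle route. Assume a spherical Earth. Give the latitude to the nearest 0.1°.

≈ 48.9°N

The great circle lies in the plane with unit normal n̂ = (p₁ × p₂)/|p₁ × p₂|.
Here n̂_z ≈ -0.657; the vertex latitude is φ_max = arccos|n̂_z| ≈ 48.9°.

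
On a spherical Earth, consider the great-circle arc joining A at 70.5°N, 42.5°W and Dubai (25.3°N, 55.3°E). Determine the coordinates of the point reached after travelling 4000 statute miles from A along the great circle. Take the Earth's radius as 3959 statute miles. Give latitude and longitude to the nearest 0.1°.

From cos δ = sin φ₁ sin φ₂ + cos φ₁ cos φ₂ cos Δλ, the central angle is δ ≈ 1.201 rad (68.8°). The total great-circle distance is δ·R ≈ 1.201 × 3959 ≈ 4753 mi, so the target fraction is f = 4000/4753 ≈ 0.842.
Interpolate at f ≈ 0.842 with slerp weights a = sin((1−f)δ)/sin δ ≈ 0.203, b = sin(fδ)/sin δ ≈ 0.909.
p = a·p₁ + b·p₂ ≈ (0.518, 0.630, 0.579); φ = arcsin(p_z) ≈ 35.41°, λ = atan2(p_y, p_x) ≈ 50.58°.

≈ 35.4°N, 50.6°E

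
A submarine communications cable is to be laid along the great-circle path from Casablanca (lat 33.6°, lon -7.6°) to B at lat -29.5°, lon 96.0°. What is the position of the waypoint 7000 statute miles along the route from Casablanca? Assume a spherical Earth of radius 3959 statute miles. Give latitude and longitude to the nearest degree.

≈ lat -22°, lon 81°

Convert each endpoint to a unit vector on the sphere (x = cos φ cos λ, y = cos φ sin λ, z = sin φ).
The central angle between the endpoints is δ = arccos(p₁·p₂) ≈ 2.030 rad (116.3°). The total great-circle distance is δ·R ≈ 2.030 × 3959 ≈ 8036 mi, so the target fraction is f = 7000/8036 ≈ 0.871.
Interpolate at f ≈ 0.871 with slerp weights a = sin((1−f)δ)/sin δ ≈ 0.288, b = sin(fδ)/sin δ ≈ 1.094.
p = a·p₁ + b·p₂ ≈ (0.139, 0.915, -0.379); φ = arcsin(p_z) ≈ -22.27°, λ = atan2(p_y, p_x) ≈ 81.38°.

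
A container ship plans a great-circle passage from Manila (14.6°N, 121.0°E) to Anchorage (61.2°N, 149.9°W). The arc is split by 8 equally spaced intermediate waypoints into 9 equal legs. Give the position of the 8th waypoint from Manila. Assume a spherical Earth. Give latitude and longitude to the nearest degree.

From cos δ = sin φ₁ sin φ₂ + cos φ₁ cos φ₂ cos Δλ, the central angle is δ ≈ 1.341 rad (76.8°).
Interpolate at f = 8/9 with slerp weights a = sin((1−f)δ)/sin δ ≈ 0.152, b = sin(fδ)/sin δ ≈ 0.954.
p = a·p₁ + b·p₂ ≈ (-0.474, -0.104, 0.875); φ = arcsin(p_z) ≈ 60.99°, λ = atan2(p_y, p_x) ≈ -167.61°.

≈ 61°N, 168°W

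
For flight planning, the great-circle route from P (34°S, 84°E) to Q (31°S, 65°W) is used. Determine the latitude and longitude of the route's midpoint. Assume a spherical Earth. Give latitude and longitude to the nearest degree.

≈ (67°S, 6°E)

Convert each endpoint to a unit vector on the sphere (x = cos φ cos λ, y = cos φ sin λ, z = sin φ).
The central angle between the endpoints is δ = arccos(p₁·p₂) ≈ 1.898 rad (108.7°).
Interpolate at f = 1/2 with slerp weights a = sin((1−f)δ)/sin δ ≈ 0.858, b = sin(fδ)/sin δ ≈ 0.858.
p = a·p₁ + b·p₂ ≈ (0.385, 0.041, -0.922); φ = arcsin(p_z) ≈ -67.21°, λ = atan2(p_y, p_x) ≈ 6.06°.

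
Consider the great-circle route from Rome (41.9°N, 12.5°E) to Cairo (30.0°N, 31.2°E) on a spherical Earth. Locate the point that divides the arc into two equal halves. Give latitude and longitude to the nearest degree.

Write both endpoints as unit vectors p₁, p₂ with components (cos φ cos λ, cos φ sin λ, sin φ).
The central angle between the endpoints is δ = arccos(p₁·p₂) ≈ 0.335 rad (19.2°).
Interpolate at f = 1/2 with slerp weights a = sin((1−f)δ)/sin δ ≈ 0.507, b = sin(fδ)/sin δ ≈ 0.507.
p = a·p₁ + b·p₂ ≈ (0.744, 0.309, 0.592); φ = arcsin(p_z) ≈ 36.31°, λ = atan2(p_y, p_x) ≈ 22.56°.

≈ 36°N, 23°E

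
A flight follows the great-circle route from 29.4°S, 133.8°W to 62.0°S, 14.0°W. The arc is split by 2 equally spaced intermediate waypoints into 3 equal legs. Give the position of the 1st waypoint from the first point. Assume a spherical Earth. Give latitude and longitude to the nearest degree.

Write both endpoints as unit vectors p₁, p₂ with components (cos φ cos λ, cos φ sin λ, sin φ).
The central angle between the endpoints is δ = arccos(p₁·p₂) ≈ 1.339 rad (76.7°).
Interpolate at f = 1/3 with slerp weights a = sin((1−f)δ)/sin δ ≈ 0.800, b = sin(fδ)/sin δ ≈ 0.443.
p = a·p₁ + b·p₂ ≈ (-0.280, -0.553, -0.784); φ = arcsin(p_z) ≈ -51.65°, λ = atan2(p_y, p_x) ≈ -116.87°.

≈ 52°S, 117°W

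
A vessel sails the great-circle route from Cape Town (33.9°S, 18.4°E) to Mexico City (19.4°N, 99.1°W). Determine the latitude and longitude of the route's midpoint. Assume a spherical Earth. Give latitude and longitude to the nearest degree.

From cos δ = sin φ₁ sin φ₂ + cos φ₁ cos φ₂ cos Δλ, the central angle is δ ≈ 2.149 rad (123.1°).
Interpolate at f = 1/2 with slerp weights a = sin((1−f)δ)/sin δ ≈ 1.050, b = sin(fδ)/sin δ ≈ 1.050.
p = a·p₁ + b·p₂ ≈ (0.671, -0.703, -0.237); φ = arcsin(p_z) ≈ -13.71°, λ = atan2(p_y, p_x) ≈ -46.36°.

≈ 14°S, 46°W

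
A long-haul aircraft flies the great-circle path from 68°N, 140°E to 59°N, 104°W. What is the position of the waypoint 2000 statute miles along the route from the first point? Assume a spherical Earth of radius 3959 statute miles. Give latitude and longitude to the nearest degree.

From cos δ = sin φ₁ sin φ₂ + cos φ₁ cos φ₂ cos Δλ, the central angle is δ ≈ 0.781 rad (44.8°). The total great-circle distance is δ·R ≈ 0.781 × 3959 ≈ 3092 mi, so the target fraction is f = 2000/3092 ≈ 0.647.
Interpolate at f ≈ 0.647 with slerp weights a = sin((1−f)δ)/sin δ ≈ 0.387, b = sin(fδ)/sin δ ≈ 0.687.
p = a·p₁ + b·p₂ ≈ (-0.197, -0.250, 0.948); φ = arcsin(p_z) ≈ 71.43°, λ = atan2(p_y, p_x) ≈ -128.15°.

≈ 71°N, 128°W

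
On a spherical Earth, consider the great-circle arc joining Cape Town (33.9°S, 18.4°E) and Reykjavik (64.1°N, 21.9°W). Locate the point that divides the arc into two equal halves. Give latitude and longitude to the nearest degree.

Convert each endpoint to a unit vector on the sphere (x = cos φ cos λ, y = cos φ sin λ, z = sin φ).
The central angle between the endpoints is δ = arccos(p₁·p₂) ≈ 1.798 rad (103.0°).
Interpolate at f = 1/2 with slerp weights a = sin((1−f)δ)/sin δ ≈ 0.803, b = sin(fδ)/sin δ ≈ 0.803.
p = a·p₁ + b·p₂ ≈ (0.958, 0.080, 0.275); φ = arcsin(p_z) ≈ 15.94°, λ = atan2(p_y, p_x) ≈ 4.75°.

≈ 16°N, 5°E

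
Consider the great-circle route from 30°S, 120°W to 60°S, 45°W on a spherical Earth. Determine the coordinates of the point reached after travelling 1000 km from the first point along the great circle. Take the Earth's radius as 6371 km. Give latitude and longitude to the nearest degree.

Write both endpoints as unit vectors p₁, p₂ with components (cos φ cos λ, cos φ sin λ, sin φ).
The central angle between the endpoints is δ = arccos(p₁·p₂) ≈ 0.994 rad (57.0°). The total great-circle distance is δ·R ≈ 0.994 × 6371 ≈ 6335 km, so the target fraction is f = 1000/6335 ≈ 0.158.
Interpolate at f ≈ 0.158 with slerp weights a = sin((1−f)δ)/sin δ ≈ 0.886, b = sin(fδ)/sin δ ≈ 0.186.
p = a·p₁ + b·p₂ ≈ (-0.318, -0.730, -0.605); φ = arcsin(p_z) ≈ -37.19°, λ = atan2(p_y, p_x) ≈ -113.51°.

≈ 37°S, 114°W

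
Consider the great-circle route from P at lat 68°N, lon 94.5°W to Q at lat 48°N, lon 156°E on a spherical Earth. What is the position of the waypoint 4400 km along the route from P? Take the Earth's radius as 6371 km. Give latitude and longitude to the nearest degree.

Write both endpoints as unit vectors p₁, p₂ with components (cos φ cos λ, cos φ sin λ, sin φ).
The central angle between the endpoints is δ = arccos(p₁·p₂) ≈ 0.921 rad (52.7°). The total great-circle distance is δ·R ≈ 0.921 × 6371 ≈ 5865 km, so the target fraction is f = 4400/5865 ≈ 0.750.
Interpolate at f ≈ 0.750 with slerp weights a = sin((1−f)δ)/sin δ ≈ 0.286, b = sin(fδ)/sin δ ≈ 0.800.
p = a·p₁ + b·p₂ ≈ (-0.498, 0.111, 0.860); φ = arcsin(p_z) ≈ 59.35°, λ = atan2(p_y, p_x) ≈ 167.44°.

≈ lat 59°N, lon 167°E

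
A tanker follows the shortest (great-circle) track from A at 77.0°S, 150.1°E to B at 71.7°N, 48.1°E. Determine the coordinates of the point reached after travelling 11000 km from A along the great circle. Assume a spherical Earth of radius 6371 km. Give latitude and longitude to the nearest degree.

The haversine formula gives a central angle δ ≈ 2.793 rad (160.0°) between the endpoints. The total great-circle distance is δ·R ≈ 2.793 × 6371 ≈ 17793 km, so the target fraction is f = 11000/17793 ≈ 0.618.
Interpolate at f ≈ 0.618 with slerp weights a = sin((1−f)δ)/sin δ ≈ 2.561, b = sin(fδ)/sin δ ≈ 2.890.
p = a·p₁ + b·p₂ ≈ (0.107, 0.963, 0.249); φ = arcsin(p_z) ≈ 14.40°, λ = atan2(p_y, p_x) ≈ 83.68°.

≈ 14°N, 84°E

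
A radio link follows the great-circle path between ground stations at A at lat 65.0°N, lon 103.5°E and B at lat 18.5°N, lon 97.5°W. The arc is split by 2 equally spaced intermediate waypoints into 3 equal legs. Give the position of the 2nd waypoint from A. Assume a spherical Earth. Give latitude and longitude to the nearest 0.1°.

≈ lat 49.6°N, lon 104.6°W

The haversine formula gives a central angle δ ≈ 1.657 rad (95.0°) between the endpoints.
Interpolate at f = 2/3 with slerp weights a = sin((1−f)δ)/sin δ ≈ 0.527, b = sin(fδ)/sin δ ≈ 0.897.
p = a·p₁ + b·p₂ ≈ (-0.163, -0.627, 0.762); φ = arcsin(p_z) ≈ 49.64°, λ = atan2(p_y, p_x) ≈ -104.58°.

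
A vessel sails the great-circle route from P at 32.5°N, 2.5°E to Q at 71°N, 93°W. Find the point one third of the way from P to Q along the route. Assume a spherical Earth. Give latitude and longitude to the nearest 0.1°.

Write both endpoints as unit vectors p₁, p₂ with components (cos φ cos λ, cos φ sin λ, sin φ).
The central angle between the endpoints is δ = arccos(p₁·p₂) ≈ 1.068 rad (61.2°).
Interpolate at f = 1/3 with slerp weights a = sin((1−f)δ)/sin δ ≈ 0.746, b = sin(fδ)/sin δ ≈ 0.398.
p = a·p₁ + b·p₂ ≈ (0.622, -0.102, 0.777); φ = arcsin(p_z) ≈ 50.96°, λ = atan2(p_y, p_x) ≈ -9.31°.

≈ 51.0°N, 9.3°W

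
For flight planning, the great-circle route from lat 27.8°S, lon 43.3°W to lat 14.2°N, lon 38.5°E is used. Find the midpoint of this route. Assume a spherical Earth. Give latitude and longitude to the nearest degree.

≈ lat 9°S, lon 0°E

Convert each endpoint to a unit vector on the sphere (x = cos φ cos λ, y = cos φ sin λ, z = sin φ).
The central angle between the endpoints is δ = arccos(p₁·p₂) ≈ 1.563 rad (89.5°).
Interpolate at f = 1/2 with slerp weights a = sin((1−f)δ)/sin δ ≈ 0.704, b = sin(fδ)/sin δ ≈ 0.704.
p = a·p₁ + b·p₂ ≈ (0.988, -0.002, -0.156); φ = arcsin(p_z) ≈ -8.96°, λ = atan2(p_y, p_x) ≈ -0.13°.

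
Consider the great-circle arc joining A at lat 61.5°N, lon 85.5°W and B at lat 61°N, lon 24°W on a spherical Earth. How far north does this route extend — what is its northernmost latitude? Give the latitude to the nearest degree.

The great circle lies in the plane with unit normal n̂ = (p₁ × p₂)/|p₁ × p₂|.
Here n̂_z ≈ +0.426; the vertex latitude is φ_max = arccos|n̂_z| ≈ 64.8°.

≈ 65°N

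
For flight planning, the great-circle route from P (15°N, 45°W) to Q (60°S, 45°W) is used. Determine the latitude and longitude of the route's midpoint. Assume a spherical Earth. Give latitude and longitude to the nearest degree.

Convert each endpoint to a unit vector on the sphere (x = cos φ cos λ, y = cos φ sin λ, z = sin φ).
The central angle between the endpoints is δ = arccos(p₁·p₂) ≈ 1.309 rad (75.0°).
Interpolate at f = 1/2 with slerp weights a = sin((1−f)δ)/sin δ ≈ 0.630, b = sin(fδ)/sin δ ≈ 0.630.
p = a·p₁ + b·p₂ ≈ (0.653, -0.653, -0.383); φ = arcsin(p_z) ≈ -22.50°, λ = atan2(p_y, p_x) ≈ -45.00°.

≈ (22°S, 45°W)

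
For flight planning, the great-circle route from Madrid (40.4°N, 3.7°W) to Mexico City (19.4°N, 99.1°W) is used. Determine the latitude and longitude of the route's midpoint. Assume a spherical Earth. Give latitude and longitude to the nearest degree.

Convert each endpoint to a unit vector on the sphere (x = cos φ cos λ, y = cos φ sin λ, z = sin φ).
The central angle between the endpoints is δ = arccos(p₁·p₂) ≈ 1.423 rad (81.5°).
Interpolate at f = 1/2 with slerp weights a = sin((1−f)δ)/sin δ ≈ 0.660, b = sin(fδ)/sin δ ≈ 0.660.
p = a·p₁ + b·p₂ ≈ (0.403, -0.647, 0.647); φ = arcsin(p_z) ≈ 40.32°, λ = atan2(p_y, p_x) ≈ -58.08°.

≈ 40°N, 58°W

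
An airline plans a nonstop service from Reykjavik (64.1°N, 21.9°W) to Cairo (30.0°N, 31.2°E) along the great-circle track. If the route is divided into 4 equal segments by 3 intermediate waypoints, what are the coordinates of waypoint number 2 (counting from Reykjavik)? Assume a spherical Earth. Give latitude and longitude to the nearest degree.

≈ 50°N, 14°E

From cos δ = sin φ₁ sin φ₂ + cos φ₁ cos φ₂ cos Δλ, the central angle is δ ≈ 0.827 rad (47.4°).
Interpolate at f = 2/4 with slerp weights a = sin((1−f)δ)/sin δ ≈ 0.546, b = sin(fδ)/sin δ ≈ 0.546.
p = a·p₁ + b·p₂ ≈ (0.626, 0.156, 0.764); φ = arcsin(p_z) ≈ 49.84°, λ = atan2(p_y, p_x) ≈ 14.00°.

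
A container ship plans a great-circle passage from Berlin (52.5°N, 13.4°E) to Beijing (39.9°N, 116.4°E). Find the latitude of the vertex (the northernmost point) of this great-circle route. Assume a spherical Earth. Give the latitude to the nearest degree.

≈ 60°N

The great circle lies in the plane with unit normal n̂ = (p₁ × p₂)/|p₁ × p₂|.
Here n̂_z ≈ +0.497; the vertex latitude is φ_max = arccos|n̂_z| ≈ 60.2°.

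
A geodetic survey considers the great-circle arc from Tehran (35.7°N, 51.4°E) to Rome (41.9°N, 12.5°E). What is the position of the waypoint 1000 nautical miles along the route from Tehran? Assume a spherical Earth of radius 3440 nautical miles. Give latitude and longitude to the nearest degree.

≈ 41°N, 31°E

Write both endpoints as unit vectors p₁, p₂ with components (cos φ cos λ, cos φ sin λ, sin φ).
The central angle between the endpoints is δ = arccos(p₁·p₂) ≈ 0.535 rad (30.7°). The total great-circle distance is δ·R ≈ 0.535 × 3440 ≈ 1841 nmi, so the target fraction is f = 1000/1841 ≈ 0.543.
Interpolate at f ≈ 0.543 with slerp weights a = sin((1−f)δ)/sin δ ≈ 0.475, b = sin(fδ)/sin δ ≈ 0.562.
p = a·p₁ + b·p₂ ≈ (0.649, 0.392, 0.652); φ = arcsin(p_z) ≈ 40.71°, λ = atan2(p_y, p_x) ≈ 31.13°.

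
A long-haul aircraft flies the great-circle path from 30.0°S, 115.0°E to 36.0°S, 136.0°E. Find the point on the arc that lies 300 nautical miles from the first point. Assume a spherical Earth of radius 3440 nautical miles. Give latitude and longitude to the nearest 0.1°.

The haversine formula gives a central angle δ ≈ 0.324 rad (18.6°) between the endpoints. The total great-circle distance is δ·R ≈ 0.324 × 3440 ≈ 1114 nmi, so the target fraction is f = 300/1114 ≈ 0.269.
Interpolate at f ≈ 0.269 with slerp weights a = sin((1−f)δ)/sin δ ≈ 0.737, b = sin(fδ)/sin δ ≈ 0.274.
p = a·p₁ + b·p₂ ≈ (-0.429, 0.732, -0.529); φ = arcsin(p_z) ≈ -31.95°, λ = atan2(p_y, p_x) ≈ 120.36°.

≈ 32.0°S, 120.4°E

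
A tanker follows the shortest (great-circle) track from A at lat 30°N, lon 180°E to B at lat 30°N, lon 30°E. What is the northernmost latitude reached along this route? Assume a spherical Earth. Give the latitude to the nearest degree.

≈ 66°N

The great circle lies in the plane with unit normal n̂ = (p₁ × p₂)/|p₁ × p₂|.
Here n̂_z ≈ -0.409; the vertex latitude is φ_max = arccos|n̂_z| ≈ 65.9°.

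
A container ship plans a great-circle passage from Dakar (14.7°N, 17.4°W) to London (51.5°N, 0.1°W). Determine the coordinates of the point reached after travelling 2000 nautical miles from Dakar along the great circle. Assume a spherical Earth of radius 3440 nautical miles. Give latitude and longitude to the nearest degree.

≈ (46°N, 4°W)

The haversine formula gives a central angle δ ≈ 0.686 rad (39.3°) between the endpoints. The total great-circle distance is δ·R ≈ 0.686 × 3440 ≈ 2361 nmi, so the target fraction is f = 2000/2361 ≈ 0.847.
Interpolate at f ≈ 0.847 with slerp weights a = sin((1−f)δ)/sin δ ≈ 0.165, b = sin(fδ)/sin δ ≈ 0.866.
p = a·p₁ + b·p₂ ≈ (0.692, -0.049, 0.720); φ = arcsin(p_z) ≈ 46.06°, λ = atan2(p_y, p_x) ≈ -4.03°.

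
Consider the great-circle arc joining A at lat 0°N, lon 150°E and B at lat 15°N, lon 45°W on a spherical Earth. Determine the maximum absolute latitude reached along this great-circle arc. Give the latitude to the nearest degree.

≈ 46°N

The great circle lies in the plane with unit normal n̂ = (p₁ × p₂)/|p₁ × p₂|.
Here n̂_z ≈ +0.695; the vertex latitude is φ_max = arccos|n̂_z| ≈ 46.0°.
Check via Clairaut: cos φ_max = |cos φ₁| · sin C = cos(0.0°)·sin(44.0°) ≈ 0.695, again giving ≈ 46.0°.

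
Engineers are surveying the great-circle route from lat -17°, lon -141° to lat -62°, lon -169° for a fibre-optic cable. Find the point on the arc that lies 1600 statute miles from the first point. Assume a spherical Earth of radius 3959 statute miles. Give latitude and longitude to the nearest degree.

From cos δ = sin φ₁ sin φ₂ + cos φ₁ cos φ₂ cos Δλ, the central angle is δ ≈ 0.857 rad (49.1°). The total great-circle distance is δ·R ≈ 0.857 × 3959 ≈ 3394 mi, so the target fraction is f = 1600/3394 ≈ 0.471.
Interpolate at f ≈ 0.471 with slerp weights a = sin((1−f)δ)/sin δ ≈ 0.579, b = sin(fδ)/sin δ ≈ 0.520.
p = a·p₁ + b·p₂ ≈ (-0.670, -0.395, -0.629); φ = arcsin(p_z) ≈ -38.94°, λ = atan2(p_y, p_x) ≈ -149.48°.

≈ lat -39°, lon -149°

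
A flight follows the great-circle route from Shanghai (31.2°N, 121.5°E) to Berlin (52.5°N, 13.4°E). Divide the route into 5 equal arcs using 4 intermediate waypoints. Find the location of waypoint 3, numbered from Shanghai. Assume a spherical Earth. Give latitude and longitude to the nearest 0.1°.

≈ 58.4°N, 67.2°E

Write both endpoints as unit vectors p₁, p₂ with components (cos φ cos λ, cos φ sin λ, sin φ).
The central angle between the endpoints is δ = arccos(p₁·p₂) ≈ 1.319 rad (75.6°).
Interpolate at f = 3/5 with slerp weights a = sin((1−f)δ)/sin δ ≈ 0.520, b = sin(fδ)/sin δ ≈ 0.734.
p = a·p₁ + b·p₂ ≈ (0.203, 0.483, 0.852); φ = arcsin(p_z) ≈ 58.43°, λ = atan2(p_y, p_x) ≈ 67.23°.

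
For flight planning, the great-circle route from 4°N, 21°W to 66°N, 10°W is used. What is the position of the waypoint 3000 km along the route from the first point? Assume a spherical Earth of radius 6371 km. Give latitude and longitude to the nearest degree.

Write both endpoints as unit vectors p₁, p₂ with components (cos φ cos λ, cos φ sin λ, sin φ).
The central angle between the endpoints is δ = arccos(p₁·p₂) ≈ 1.091 rad (62.5°). The total great-circle distance is δ·R ≈ 1.091 × 6371 ≈ 6948 km, so the target fraction is f = 3000/6948 ≈ 0.432.
Interpolate at f ≈ 0.432 with slerp weights a = sin((1−f)δ)/sin δ ≈ 0.655, b = sin(fδ)/sin δ ≈ 0.512.
p = a·p₁ + b·p₂ ≈ (0.815, -0.270, 0.513); φ = arcsin(p_z) ≈ 30.86°, λ = atan2(p_y, p_x) ≈ -18.35°.

≈ 31°N, 18°W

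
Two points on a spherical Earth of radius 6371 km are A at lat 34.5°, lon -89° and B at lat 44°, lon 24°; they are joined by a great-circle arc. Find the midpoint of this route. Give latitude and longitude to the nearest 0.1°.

The haversine formula gives a central angle δ ≈ 1.408 rad (80.7°) between the endpoints.
Interpolate at f = 1/2 with slerp weights a = sin((1−f)δ)/sin δ ≈ 0.656, b = sin(fδ)/sin δ ≈ 0.656.
p = a·p₁ + b·p₂ ≈ (0.441, -0.349, 0.827); φ = arcsin(p_z) ≈ 55.82°, λ = atan2(p_y, p_x) ≈ -38.36°.

≈ lat 55.8°, lon -38.4°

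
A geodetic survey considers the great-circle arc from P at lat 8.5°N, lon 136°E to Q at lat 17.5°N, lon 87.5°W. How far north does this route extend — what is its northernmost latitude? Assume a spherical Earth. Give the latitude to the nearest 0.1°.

≈ 32.4°N

The great circle lies in the plane with unit normal n̂ = (p₁ × p₂)/|p₁ × p₂|.
Here n̂_z ≈ +0.845; the vertex latitude is φ_max = arccos|n̂_z| ≈ 32.4°.
Check via Clairaut: cos φ_max = |cos φ₁| · sin C = cos(8.5°)·sin(58.7°) ≈ 0.845, again giving ≈ 32.4°.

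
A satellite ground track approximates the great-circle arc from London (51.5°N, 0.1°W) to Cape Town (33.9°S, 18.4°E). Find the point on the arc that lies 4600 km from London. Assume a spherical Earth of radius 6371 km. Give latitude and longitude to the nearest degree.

≈ 11°N, 10°E

From cos δ = sin φ₁ sin φ₂ + cos φ₁ cos φ₂ cos Δλ, the central angle is δ ≈ 1.517 rad (86.9°). The total great-circle distance is δ·R ≈ 1.517 × 6371 ≈ 9667 km, so the target fraction is f = 4600/9667 ≈ 0.476.
Interpolate at f ≈ 0.476 with slerp weights a = sin((1−f)δ)/sin δ ≈ 0.715, b = sin(fδ)/sin δ ≈ 0.662.
p = a·p₁ + b·p₂ ≈ (0.966, 0.173, 0.190); φ = arcsin(p_z) ≈ 10.98°, λ = atan2(p_y, p_x) ≈ 10.13°.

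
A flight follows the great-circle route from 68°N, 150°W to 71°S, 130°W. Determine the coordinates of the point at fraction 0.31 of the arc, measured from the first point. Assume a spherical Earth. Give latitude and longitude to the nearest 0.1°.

≈ 25.0°N, 142.5°W

From cos δ = sin φ₁ sin φ₂ + cos φ₁ cos φ₂ cos Δλ, the central angle is δ ≈ 2.437 rad (139.6°).
Interpolate at f = 0.31 with slerp weights a = sin((1−f)δ)/sin δ ≈ 1.535, b = sin(fδ)/sin δ ≈ 1.059.
p = a·p₁ + b·p₂ ≈ (-0.720, -0.552, 0.422); φ = arcsin(p_z) ≈ 24.95°, λ = atan2(p_y, p_x) ≈ -142.53°.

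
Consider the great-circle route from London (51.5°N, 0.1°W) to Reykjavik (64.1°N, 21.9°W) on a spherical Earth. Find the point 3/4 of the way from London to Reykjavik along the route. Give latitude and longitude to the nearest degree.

≈ (61°N, 15°W)

From cos δ = sin φ₁ sin φ₂ + cos φ₁ cos φ₂ cos Δλ, the central angle is δ ≈ 0.296 rad (17.0°).
Interpolate at f = 3/4 with slerp weights a = sin((1−f)δ)/sin δ ≈ 0.253, b = sin(fδ)/sin δ ≈ 0.755.
p = a·p₁ + b·p₂ ≈ (0.464, -0.123, 0.877); φ = arcsin(p_z) ≈ 61.33°, λ = atan2(p_y, p_x) ≈ -14.89°.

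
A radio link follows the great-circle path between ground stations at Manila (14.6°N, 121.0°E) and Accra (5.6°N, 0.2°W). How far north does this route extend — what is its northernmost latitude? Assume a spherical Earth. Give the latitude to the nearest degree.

≈ 21°N

The great circle lies in the plane with unit normal n̂ = (p₁ × p₂)/|p₁ × p₂|.
Here n̂_z ≈ -0.936; the vertex latitude is φ_max = arccos|n̂_z| ≈ 20.7°.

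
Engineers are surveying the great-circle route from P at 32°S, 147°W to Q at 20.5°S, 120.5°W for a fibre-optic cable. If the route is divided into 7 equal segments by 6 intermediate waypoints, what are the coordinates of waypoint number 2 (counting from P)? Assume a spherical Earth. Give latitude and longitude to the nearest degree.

Convert each endpoint to a unit vector on the sphere (x = cos φ cos λ, y = cos φ sin λ, z = sin φ).
The central angle between the endpoints is δ = arccos(p₁·p₂) ≈ 0.459 rad (26.3°).
Interpolate at f = 2/7 with slerp weights a = sin((1−f)δ)/sin δ ≈ 0.727, b = sin(fδ)/sin δ ≈ 0.295.
p = a·p₁ + b·p₂ ≈ (-0.657, -0.574, -0.489); φ = arcsin(p_z) ≈ -29.24°, λ = atan2(p_y, p_x) ≈ -138.87°.

≈ 29°S, 139°W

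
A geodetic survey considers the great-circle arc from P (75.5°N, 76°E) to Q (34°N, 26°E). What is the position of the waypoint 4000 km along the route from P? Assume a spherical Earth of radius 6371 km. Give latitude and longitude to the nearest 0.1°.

≈ (45.1°N, 30.2°E)

Convert each endpoint to a unit vector on the sphere (x = cos φ cos λ, y = cos φ sin λ, z = sin φ).
The central angle between the endpoints is δ = arccos(p₁·p₂) ≈ 0.830 rad (47.6°). The total great-circle distance is δ·R ≈ 0.830 × 6371 ≈ 5289 km, so the target fraction is f = 4000/5289 ≈ 0.756.
Interpolate at f ≈ 0.756 with slerp weights a = sin((1−f)δ)/sin δ ≈ 0.272, b = sin(fδ)/sin δ ≈ 0.796.
p = a·p₁ + b·p₂ ≈ (0.610, 0.355, 0.709); φ = arcsin(p_z) ≈ 45.12°, λ = atan2(p_y, p_x) ≈ 30.24°.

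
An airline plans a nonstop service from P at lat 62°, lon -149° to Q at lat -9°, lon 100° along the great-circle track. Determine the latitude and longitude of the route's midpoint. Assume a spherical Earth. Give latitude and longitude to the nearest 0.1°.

The haversine formula gives a central angle δ ≈ 1.880 rad (107.7°) between the endpoints.
Interpolate at f = 1/2 with slerp weights a = sin((1−f)δ)/sin δ ≈ 0.848, b = sin(fδ)/sin δ ≈ 0.848.
p = a·p₁ + b·p₂ ≈ (-0.487, 0.620, 0.616); φ = arcsin(p_z) ≈ 38.02°, λ = atan2(p_y, p_x) ≈ 128.14°.

≈ lat 38.0°, lon 128.1°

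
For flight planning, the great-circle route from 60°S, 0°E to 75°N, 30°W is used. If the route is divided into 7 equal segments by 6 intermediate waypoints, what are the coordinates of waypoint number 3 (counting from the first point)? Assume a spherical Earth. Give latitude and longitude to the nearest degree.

The haversine formula gives a central angle δ ≈ 2.381 rad (136.4°) between the endpoints.
Interpolate at f = 3/7 with slerp weights a = sin((1−f)δ)/sin δ ≈ 1.419, b = sin(fδ)/sin δ ≈ 1.236.
p = a·p₁ + b·p₂ ≈ (0.987, -0.160, -0.034); φ = arcsin(p_z) ≈ -1.97°, λ = atan2(p_y, p_x) ≈ -9.21°.

≈ 2°S, 9°W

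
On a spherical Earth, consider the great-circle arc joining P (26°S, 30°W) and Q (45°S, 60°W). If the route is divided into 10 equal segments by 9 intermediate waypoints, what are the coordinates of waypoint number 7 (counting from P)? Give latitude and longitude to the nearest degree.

Write both endpoints as unit vectors p₁, p₂ with components (cos φ cos λ, cos φ sin λ, sin φ).
The central angle between the endpoints is δ = arccos(p₁·p₂) ≈ 0.535 rad (30.6°).
Interpolate at f = 7/10 with slerp weights a = sin((1−f)δ)/sin δ ≈ 0.313, b = sin(fδ)/sin δ ≈ 0.717.
p = a·p₁ + b·p₂ ≈ (0.498, -0.580, -0.645); φ = arcsin(p_z) ≈ -40.15°, λ = atan2(p_y, p_x) ≈ -49.38°.

≈ (40°S, 49°W)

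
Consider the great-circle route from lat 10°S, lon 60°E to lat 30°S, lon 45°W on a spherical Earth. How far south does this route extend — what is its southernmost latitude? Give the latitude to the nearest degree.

The great circle lies in the plane with unit normal n̂ = (p₁ × p₂)/|p₁ × p₂|.
Here n̂_z ≈ -0.831; the vertex latitude is φ_max = arccos|n̂_z| ≈ 33.8°.
Check via Clairaut: cos φ_max = |cos φ₁| · sin C = cos(10.0°)·sin(122.4°) ≈ 0.831, again giving ≈ 33.8°.

≈ 34°S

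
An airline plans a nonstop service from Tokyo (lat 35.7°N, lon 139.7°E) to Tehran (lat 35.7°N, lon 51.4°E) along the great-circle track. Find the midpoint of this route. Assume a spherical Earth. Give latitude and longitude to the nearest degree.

≈ lat 45°N, lon 96°E

Write both endpoints as unit vectors p₁, p₂ with components (cos φ cos λ, cos φ sin λ, sin φ).
The central angle between the endpoints is δ = arccos(p₁·p₂) ≈ 1.202 rad (68.9°).
Interpolate at f = 1/2 with slerp weights a = sin((1−f)δ)/sin δ ≈ 0.606, b = sin(fδ)/sin δ ≈ 0.606.
p = a·p₁ + b·p₂ ≈ (-0.068, 0.703, 0.708); φ = arcsin(p_z) ≈ 45.04°, λ = atan2(p_y, p_x) ≈ 95.55°.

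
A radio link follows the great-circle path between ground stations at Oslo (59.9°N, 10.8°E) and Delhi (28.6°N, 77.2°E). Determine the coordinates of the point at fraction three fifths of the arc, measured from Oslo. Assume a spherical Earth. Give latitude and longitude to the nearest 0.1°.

≈ (45.2°N, 59.9°E)

The haversine formula gives a central angle δ ≈ 0.939 rad (53.8°) between the endpoints.
Interpolate at f = 3/5 with slerp weights a = sin((1−f)δ)/sin δ ≈ 0.455, b = sin(fδ)/sin δ ≈ 0.662.
p = a·p₁ + b·p₂ ≈ (0.353, 0.609, 0.710); φ = arcsin(p_z) ≈ 45.25°, λ = atan2(p_y, p_x) ≈ 59.94°.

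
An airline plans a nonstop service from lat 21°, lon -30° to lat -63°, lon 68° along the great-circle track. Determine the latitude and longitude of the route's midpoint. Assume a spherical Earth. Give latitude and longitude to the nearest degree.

≈ lat -29°, lon -3°

Convert each endpoint to a unit vector on the sphere (x = cos φ cos λ, y = cos φ sin λ, z = sin φ).
The central angle between the endpoints is δ = arccos(p₁·p₂) ≈ 1.959 rad (112.2°).
Interpolate at f = 1/2 with slerp weights a = sin((1−f)δ)/sin δ ≈ 0.897, b = sin(fδ)/sin δ ≈ 0.897.
p = a·p₁ + b·p₂ ≈ (0.878, -0.041, -0.478); φ = arcsin(p_z) ≈ -28.53°, λ = atan2(p_y, p_x) ≈ -2.68°.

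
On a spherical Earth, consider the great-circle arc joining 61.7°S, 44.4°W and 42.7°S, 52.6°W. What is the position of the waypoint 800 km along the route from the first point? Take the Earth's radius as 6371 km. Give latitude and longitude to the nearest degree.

≈ 55°S, 48°W

Convert each endpoint to a unit vector on the sphere (x = cos φ cos λ, y = cos φ sin λ, z = sin φ).
The central angle between the endpoints is δ = arccos(p₁·p₂) ≈ 0.342 rad (19.6°). The total great-circle distance is δ·R ≈ 0.342 × 6371 ≈ 2181 km, so the target fraction is f = 800/2181 ≈ 0.367.
Interpolate at f ≈ 0.367 with slerp weights a = sin((1−f)δ)/sin δ ≈ 0.641, b = sin(fδ)/sin δ ≈ 0.373.
p = a·p₁ + b·p₂ ≈ (0.384, -0.430, -0.817); φ = arcsin(p_z) ≈ -54.80°, λ = atan2(p_y, p_x) ≈ -48.29°.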